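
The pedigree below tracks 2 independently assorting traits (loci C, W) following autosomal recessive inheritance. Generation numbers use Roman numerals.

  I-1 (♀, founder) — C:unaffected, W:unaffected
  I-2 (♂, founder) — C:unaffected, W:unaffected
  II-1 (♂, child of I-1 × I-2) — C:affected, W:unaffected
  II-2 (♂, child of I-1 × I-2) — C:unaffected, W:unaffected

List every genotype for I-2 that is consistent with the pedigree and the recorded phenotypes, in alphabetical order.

C/I-1 un ·: Cc
C/I-2 un ·: Cc
C/II-1 aff I-1×I-2: cc
C/II-2 un I-1×I-2: CC|Cc
⇒ C over [I-1,I-2,II-1,II-2]: 2 consistent
W/I-1 un ·: WW|Ww
W/I-2 un ·: WW|Ww
W/II-1 un I-1×I-2: WW|Ww
W/II-2 un I-1×I-2: WW|Ww
⇒ W over [I-1,I-2,II-1,II-2]: 13 consistent

I-2 ∈ {Cc WW, Cc Ww}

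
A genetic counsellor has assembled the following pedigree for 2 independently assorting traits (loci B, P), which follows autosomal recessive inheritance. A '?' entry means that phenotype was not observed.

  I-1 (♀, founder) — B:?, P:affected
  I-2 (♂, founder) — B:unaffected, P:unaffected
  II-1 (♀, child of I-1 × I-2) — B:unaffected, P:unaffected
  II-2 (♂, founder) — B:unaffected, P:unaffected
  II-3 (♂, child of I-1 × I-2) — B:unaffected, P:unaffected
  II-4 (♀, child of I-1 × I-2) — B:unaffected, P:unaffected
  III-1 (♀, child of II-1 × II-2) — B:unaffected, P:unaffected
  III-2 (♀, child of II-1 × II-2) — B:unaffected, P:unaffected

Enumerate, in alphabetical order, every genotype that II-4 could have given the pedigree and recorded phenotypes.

II-4 ∈ {BB Pp, Bb Pp}

B/I-1 ? ·: BB|Bb|bb
B/I-2 un ·: BB|Bb
B/II-1 un I-1×I-2: BB|Bb
B/II-2 un ·: BB|Bb
B/II-3 un I-1×I-2: BB|Bb
B/II-4 un I-1×I-2: BB|Bb
B/III-1 un II-1×II-2: BB|Bb
B/III-2 un II-1×II-2: BB|Bb
⇒ B over [I-1,I-2,II-1,II-2,II-3,II-4,III-1,III-2]: 177 consistent
P/I-1 aff ·: pp
P/I-2 un ·: PP|Pp
P/II-1 un I-1×I-2: Pp
P/II-2 un ·: PP|Pp
P/II-3 un I-1×I-2: Pp
P/II-4 un I-1×I-2: Pp
P/III-1 un II-1×II-2: PP|Pp
P/III-2 un II-1×II-2: PP|Pp
⇒ P over [I-1,I-2,II-1,II-2,II-3,II-4,III-1,III-2]: 16 consistent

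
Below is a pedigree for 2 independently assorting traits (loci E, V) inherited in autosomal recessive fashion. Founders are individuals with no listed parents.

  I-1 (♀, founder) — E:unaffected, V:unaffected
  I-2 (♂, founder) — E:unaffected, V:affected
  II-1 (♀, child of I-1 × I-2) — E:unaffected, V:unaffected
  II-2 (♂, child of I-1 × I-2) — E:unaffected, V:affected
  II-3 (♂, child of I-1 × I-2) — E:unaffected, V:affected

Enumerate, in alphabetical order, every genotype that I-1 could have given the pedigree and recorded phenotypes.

I-1 ∈ {EE Vv, Ee Vv}

E/I-1 un ·: EE|Ee
E/I-2 un ·: EE|Ee
E/II-1 un I-1×I-2: EE|Ee
E/II-2 un I-1×I-2: EE|Ee
E/II-3 un I-1×I-2: EE|Ee
⇒ E over [I-1,I-2,II-1,II-2,II-3]: 25 consistent
V/I-1 un ·: Vv
V/I-2 aff ·: vv
V/II-1 un I-1×I-2: Vv
V/II-2 aff I-1×I-2: vv
V/II-3 aff I-1×I-2: vv
⇒ V over [I-1,I-2,II-1,II-2,II-3]: 1 consistent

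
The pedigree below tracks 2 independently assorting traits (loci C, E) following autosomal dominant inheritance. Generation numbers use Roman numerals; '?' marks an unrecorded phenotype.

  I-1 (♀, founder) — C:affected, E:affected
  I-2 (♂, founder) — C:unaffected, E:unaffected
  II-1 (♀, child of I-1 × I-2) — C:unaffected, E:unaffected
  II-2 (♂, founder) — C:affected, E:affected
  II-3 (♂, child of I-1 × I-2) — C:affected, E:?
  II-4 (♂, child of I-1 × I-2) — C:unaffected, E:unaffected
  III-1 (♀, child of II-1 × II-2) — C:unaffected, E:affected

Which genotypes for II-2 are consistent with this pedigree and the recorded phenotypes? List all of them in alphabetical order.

II-2 ∈ {Cc EE, Cc Ee}

C/I-1 aff ·: Cc
C/I-2 un ·: cc
C/II-1 un I-1×I-2: cc
C/II-2 aff ·: Cc
C/II-3 aff I-1×I-2: Cc
C/II-4 un I-1×I-2: cc
C/III-1 un II-1×II-2: cc
⇒ C over [I-1,I-2,II-1,II-2,II-3,II-4,III-1]: 1 consistent
E/I-1 aff ·: Ee
E/I-2 un ·: ee
E/II-1 un I-1×I-2: ee
E/II-2 aff ·: Ee|EE
E/II-3 ? I-1×I-2: ee|Ee
E/II-4 un I-1×I-2: ee
E/III-1 aff II-1×II-2: Ee
⇒ E over [I-1,I-2,II-1,II-2,II-3,II-4,III-1]: 4 consistent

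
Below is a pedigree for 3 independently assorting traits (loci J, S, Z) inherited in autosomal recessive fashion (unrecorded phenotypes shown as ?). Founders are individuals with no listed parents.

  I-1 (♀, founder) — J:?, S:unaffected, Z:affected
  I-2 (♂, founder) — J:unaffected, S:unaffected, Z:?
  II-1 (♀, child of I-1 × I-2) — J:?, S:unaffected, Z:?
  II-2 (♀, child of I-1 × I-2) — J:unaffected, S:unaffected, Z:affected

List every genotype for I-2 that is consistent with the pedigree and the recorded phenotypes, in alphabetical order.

J/I-1 ? ·: JJ|Jj|jj
J/I-2 un ·: JJ|Jj
J/II-1 ? I-1×I-2: JJ|Jj|jj
J/II-2 un I-1×I-2: JJ|Jj
⇒ J over [I-1,I-2,II-1,II-2]: 18 consistent
S/I-1 un ·: SS|Ss
S/I-2 un ·: SS|Ss
S/II-1 un I-1×I-2: SS|Ss
S/II-2 un I-1×I-2: SS|Ss
⇒ S over [I-1,I-2,II-1,II-2]: 13 consistent
Z/I-1 aff ·: zz
Z/I-2 ? ·: Zz|zz
Z/II-1 ? I-1×I-2: Zz|zz
Z/II-2 aff I-1×I-2: zz
⇒ Z over [I-1,I-2,II-1,II-2]: 3 consistent

I-2 ∈ {JJ SS Zz, JJ SS zz, JJ Ss Zz, JJ Ss zz, Jj SS Zz, Jj SS zz, Jj Ss Zz, Jj Ss zz}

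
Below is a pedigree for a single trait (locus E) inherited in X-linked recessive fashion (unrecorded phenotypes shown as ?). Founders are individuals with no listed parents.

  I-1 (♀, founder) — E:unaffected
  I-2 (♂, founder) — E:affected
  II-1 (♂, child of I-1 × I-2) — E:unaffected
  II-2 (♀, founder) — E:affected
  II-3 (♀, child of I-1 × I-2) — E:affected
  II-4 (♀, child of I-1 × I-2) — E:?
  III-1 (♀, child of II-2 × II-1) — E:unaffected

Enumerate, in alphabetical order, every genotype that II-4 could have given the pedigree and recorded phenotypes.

E/I-1 un ·: X^EX^e
E/I-2 aff ·: X^eY
E/II-1 un I-1×I-2: X^EY
E/II-2 aff ·: X^eX^e
E/II-3 aff I-1×I-2: X^eX^e
E/II-4 ? I-1×I-2: X^EX^e|X^eX^e
E/III-1 un II-2×II-1: X^EX^e
⇒ E over [I-1,I-2,II-1,II-2,II-3,II-4,III-1]: 2 consistent

II-4 ∈ {X^EX^e, X^eX^e}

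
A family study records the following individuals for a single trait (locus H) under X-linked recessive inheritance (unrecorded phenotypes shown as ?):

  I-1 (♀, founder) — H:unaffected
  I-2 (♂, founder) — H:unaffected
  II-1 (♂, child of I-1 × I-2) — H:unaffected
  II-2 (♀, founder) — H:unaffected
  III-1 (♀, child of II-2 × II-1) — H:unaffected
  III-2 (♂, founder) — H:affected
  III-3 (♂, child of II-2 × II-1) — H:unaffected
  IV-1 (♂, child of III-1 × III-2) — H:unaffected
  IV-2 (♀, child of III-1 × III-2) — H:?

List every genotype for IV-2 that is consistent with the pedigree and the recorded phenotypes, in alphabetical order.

IV-2 ∈ {X^HX^h, X^hX^h}

H/I-1 un ·: X^HX^H|X^HX^h
H/I-2 un ·: X^HY
H/II-1 un I-1×I-2: X^HY
H/II-2 un ·: X^HX^H|X^HX^h
H/III-1 un II-2×II-1: X^HX^H|X^HX^h
H/III-2 aff ·: X^hY
H/III-3 un II-2×II-1: X^HY
H/IV-1 un III-1×III-2: X^HY
H/IV-2 ? III-1×III-2: X^HX^h|X^hX^h
⇒ H over [I-1,I-2,II-1,II-2,III-1,III-2,III-3,IV-1,IV-2]: 8 consistent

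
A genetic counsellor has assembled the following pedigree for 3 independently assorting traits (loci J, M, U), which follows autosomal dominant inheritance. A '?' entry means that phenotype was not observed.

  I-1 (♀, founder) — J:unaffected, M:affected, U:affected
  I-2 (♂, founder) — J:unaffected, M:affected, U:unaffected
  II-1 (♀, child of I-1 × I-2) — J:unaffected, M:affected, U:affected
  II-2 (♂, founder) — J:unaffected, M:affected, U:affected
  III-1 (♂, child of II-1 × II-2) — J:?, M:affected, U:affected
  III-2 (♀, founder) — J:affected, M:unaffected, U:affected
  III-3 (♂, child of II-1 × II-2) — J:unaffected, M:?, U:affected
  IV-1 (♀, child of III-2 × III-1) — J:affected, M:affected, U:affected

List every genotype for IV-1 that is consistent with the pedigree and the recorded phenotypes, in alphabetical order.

J/I-1 un ·: jj
J/I-2 un ·: jj
J/II-1 un I-1×I-2: jj
J/II-2 un ·: jj
J/III-1 ? II-1×II-2: jj
J/III-2 aff ·: Jj|JJ
J/III-3 un II-1×II-2: jj
J/IV-1 aff III-2×III-1: Jj
⇒ J over [I-1,I-2,II-1,II-2,III-1,III-2,III-3,IV-1]: 2 consistent
M/I-1 aff ·: Mm|MM
M/I-2 aff ·: Mm|MM
M/II-1 aff I-1×I-2: Mm|MM
M/II-2 aff ·: Mm|MM
M/III-1 aff II-1×II-2: Mm|MM
M/III-2 un ·: mm
M/III-3 ? II-1×II-2: mm|Mm|MM
M/IV-1 aff III-2×III-1: Mm
⇒ M over [I-1,I-2,II-1,II-2,III-1,III-2,III-3,IV-1]: 50 consistent
U/I-1 aff ·: Uu|UU
U/I-2 un ·: uu
U/II-1 aff I-1×I-2: Uu
U/II-2 aff ·: Uu|UU
U/III-1 aff II-1×II-2: Uu|UU
U/III-2 aff ·: Uu|UU
U/III-3 aff II-1×II-2: Uu|UU
U/IV-1 aff III-2×III-1: Uu|UU
⇒ U over [I-1,I-2,II-1,II-2,III-1,III-2,III-3,IV-1]: 56 consistent

IV-1 ∈ {Jj Mm UU, Jj Mm Uu}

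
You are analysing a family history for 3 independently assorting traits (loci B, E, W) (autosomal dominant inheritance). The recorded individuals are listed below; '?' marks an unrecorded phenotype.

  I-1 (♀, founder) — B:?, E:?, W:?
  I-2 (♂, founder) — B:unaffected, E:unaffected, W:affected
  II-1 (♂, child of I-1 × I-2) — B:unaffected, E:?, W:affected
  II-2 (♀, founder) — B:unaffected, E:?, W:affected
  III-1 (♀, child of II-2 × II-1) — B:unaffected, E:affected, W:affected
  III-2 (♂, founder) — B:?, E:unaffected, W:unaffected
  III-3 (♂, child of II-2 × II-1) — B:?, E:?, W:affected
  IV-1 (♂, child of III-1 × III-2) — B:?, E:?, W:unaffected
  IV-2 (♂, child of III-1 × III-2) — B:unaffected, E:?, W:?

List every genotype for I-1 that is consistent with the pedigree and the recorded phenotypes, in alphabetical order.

B/I-1 ? ·: bb|Bb
B/I-2 un ·: bb
B/II-1 un I-1×I-2: bb
B/II-2 un ·: bb
B/III-1 un II-2×II-1: bb
B/III-2 ? ·: bb|Bb
B/III-3 ? II-2×II-1: bb
B/IV-1 ? III-1×III-2: bb|Bb
B/IV-2 un III-1×III-2: bb
⇒ B over [I-1,I-2,II-1,II-2,III-1,III-2,III-3,IV-1,IV-2]: 6 consistent
E/I-1 ? ·: ee|Ee|EE
E/I-2 un ·: ee
E/II-1 ? I-1×I-2: ee|Ee
E/II-2 ? ·: ee|Ee|EE
E/III-1 aff II-2×II-1: Ee|EE
E/III-2 un ·: ee
E/III-3 ? II-2×II-1: ee|Ee|EE
E/IV-1 ? III-1×III-2: ee|Ee
E/IV-2 ? III-1×III-2: ee|Ee
⇒ E over [I-1,I-2,II-1,II-2,III-1,III-2,III-3,IV-1,IV-2]: 90 consistent
W/I-1 ? ·: ww|Ww|WW
W/I-2 aff ·: Ww|WW
W/II-1 aff I-1×I-2: Ww|WW
W/II-2 aff ·: Ww|WW
W/III-1 aff II-2×II-1: Ww
W/III-2 un ·: ww
W/III-3 aff II-2×II-1: Ww|WW
W/IV-1 un III-1×III-2: ww
W/IV-2 ? III-1×III-2: ww|Ww
⇒ W over [I-1,I-2,II-1,II-2,III-1,III-2,III-3,IV-1,IV-2]: 56 consistent

I-1 ∈ {Bb EE WW, Bb EE Ww, Bb EE ww, Bb Ee WW, Bb Ee Ww, Bb Ee ww, Bb ee WW, Bb ee Ww, Bb ee ww, bb EE WW, bb EE Ww, bb EE ww, bb Ee WW, bb Ee Ww, bb Ee ww, bb ee WW, bb ee Ww, bb ee ww}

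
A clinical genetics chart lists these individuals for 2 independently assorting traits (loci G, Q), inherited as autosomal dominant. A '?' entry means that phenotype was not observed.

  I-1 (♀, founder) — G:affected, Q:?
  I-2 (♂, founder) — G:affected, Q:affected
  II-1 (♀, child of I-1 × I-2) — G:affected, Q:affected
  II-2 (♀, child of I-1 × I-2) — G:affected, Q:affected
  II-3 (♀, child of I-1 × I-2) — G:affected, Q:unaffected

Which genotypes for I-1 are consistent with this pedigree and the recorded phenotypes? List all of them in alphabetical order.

G/I-1 aff ·: Gg|GG
G/I-2 aff ·: Gg|GG
G/II-1 aff I-1×I-2: Gg|GG
G/II-2 aff I-1×I-2: Gg|GG
G/II-3 aff I-1×I-2: Gg|GG
⇒ G over [I-1,I-2,II-1,II-2,II-3]: 25 consistent
Q/I-1 ? ·: qq|Qq
Q/I-2 aff ·: Qq
Q/II-1 aff I-1×I-2: Qq|QQ
Q/II-2 aff I-1×I-2: Qq|QQ
Q/II-3 un I-1×I-2: qq
⇒ Q over [I-1,I-2,II-1,II-2,II-3]: 5 consistent

I-1 ∈ {GG Qq, GG qq, Gg Qq, Gg qq}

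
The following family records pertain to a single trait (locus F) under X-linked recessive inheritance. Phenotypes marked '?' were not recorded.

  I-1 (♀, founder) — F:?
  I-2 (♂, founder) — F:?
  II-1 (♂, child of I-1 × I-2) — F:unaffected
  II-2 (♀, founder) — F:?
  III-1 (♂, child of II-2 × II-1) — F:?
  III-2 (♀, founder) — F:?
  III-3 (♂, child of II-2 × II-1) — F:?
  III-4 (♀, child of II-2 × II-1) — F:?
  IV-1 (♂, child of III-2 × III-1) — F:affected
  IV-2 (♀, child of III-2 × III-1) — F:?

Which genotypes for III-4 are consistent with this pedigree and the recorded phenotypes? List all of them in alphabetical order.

III-4 ∈ {X^FX^F, X^FX^f}

F/I-1 ? ·: X^FX^F|X^FX^f
F/I-2 ? ·: X^FY|X^fY
F/II-1 un I-1×I-2: X^FY
F/II-2 ? ·: X^FX^F|X^FX^f|X^fX^f
F/III-1 ? II-2×II-1: X^FY|X^fY
F/III-2 ? ·: X^FX^f|X^fX^f
F/III-3 ? II-2×II-1: X^FY|X^fY
F/III-4 ? II-2×II-1: X^FX^F|X^FX^f
F/IV-1 aff III-2×III-1: X^fY
F/IV-2 ? III-2×III-1: X^FX^F|X^FX^f|X^fX^f
⇒ F over [I-1,I-2,II-1,II-2,III-1,III-2,III-3,III-4,IV-1,IV-2]: 120 consistent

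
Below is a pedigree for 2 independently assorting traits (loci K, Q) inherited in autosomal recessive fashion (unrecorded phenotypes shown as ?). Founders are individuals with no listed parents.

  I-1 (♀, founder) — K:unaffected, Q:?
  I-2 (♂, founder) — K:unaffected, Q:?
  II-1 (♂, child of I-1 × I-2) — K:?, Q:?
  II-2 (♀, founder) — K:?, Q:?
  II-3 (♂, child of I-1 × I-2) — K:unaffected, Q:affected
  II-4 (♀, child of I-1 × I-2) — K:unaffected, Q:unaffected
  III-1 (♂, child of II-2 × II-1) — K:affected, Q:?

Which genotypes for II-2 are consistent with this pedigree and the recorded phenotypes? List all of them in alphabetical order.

K/I-1 un ·: KK|Kk
K/I-2 un ·: KK|Kk
K/II-1 ? I-1×I-2: Kk|kk
K/II-2 ? ·: Kk|kk
K/II-3 un I-1×I-2: KK|Kk
K/II-4 un I-1×I-2: KK|Kk
K/III-1 aff II-2×II-1: kk
⇒ K over [I-1,I-2,II-1,II-2,II-3,II-4,III-1]: 32 consistent
Q/I-1 ? ·: Qq|qq
Q/I-2 ? ·: Qq|qq
Q/II-1 ? I-1×I-2: QQ|Qq|qq
Q/II-2 ? ·: QQ|Qq|qq
Q/II-3 aff I-1×I-2: qq
Q/II-4 un I-1×I-2: QQ|Qq
Q/III-1 ? II-2×II-1: QQ|Qq|qq
⇒ Q over [I-1,I-2,II-1,II-2,II-3,II-4,III-1]: 52 consistent

II-2 ∈ {Kk QQ, Kk Qq, Kk qq, kk QQ, kk Qq, kk qq}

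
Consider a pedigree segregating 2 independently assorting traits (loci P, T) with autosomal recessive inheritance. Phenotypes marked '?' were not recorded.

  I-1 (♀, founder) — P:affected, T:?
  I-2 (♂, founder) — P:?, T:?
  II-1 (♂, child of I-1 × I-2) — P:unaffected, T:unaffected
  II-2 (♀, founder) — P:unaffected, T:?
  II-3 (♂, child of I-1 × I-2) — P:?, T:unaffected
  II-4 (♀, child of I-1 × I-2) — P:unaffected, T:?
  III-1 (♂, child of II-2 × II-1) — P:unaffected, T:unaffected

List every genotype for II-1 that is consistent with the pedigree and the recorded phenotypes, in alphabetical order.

P/I-1 aff ·: pp
P/I-2 ? ·: PP|Pp
P/II-1 un I-1×I-2: Pp
P/II-2 un ·: PP|Pp
P/II-3 ? I-1×I-2: Pp|pp
P/II-4 un I-1×I-2: Pp
P/III-1 un II-2×II-1: PP|Pp
⇒ P over [I-1,I-2,II-1,II-2,II-3,II-4,III-1]: 12 consistent
T/I-1 ? ·: TT|Tt|tt
T/I-2 ? ·: TT|Tt|tt
T/II-1 un I-1×I-2: TT|Tt
T/II-2 ? ·: TT|Tt|tt
T/II-3 un I-1×I-2: TT|Tt
T/II-4 ? I-1×I-2: TT|Tt|tt
T/III-1 un II-2×II-1: TT|Tt
⇒ T over [I-1,I-2,II-1,II-2,II-3,II-4,III-1]: 160 consistent

II-1 ∈ {Pp TT, Pp Tt}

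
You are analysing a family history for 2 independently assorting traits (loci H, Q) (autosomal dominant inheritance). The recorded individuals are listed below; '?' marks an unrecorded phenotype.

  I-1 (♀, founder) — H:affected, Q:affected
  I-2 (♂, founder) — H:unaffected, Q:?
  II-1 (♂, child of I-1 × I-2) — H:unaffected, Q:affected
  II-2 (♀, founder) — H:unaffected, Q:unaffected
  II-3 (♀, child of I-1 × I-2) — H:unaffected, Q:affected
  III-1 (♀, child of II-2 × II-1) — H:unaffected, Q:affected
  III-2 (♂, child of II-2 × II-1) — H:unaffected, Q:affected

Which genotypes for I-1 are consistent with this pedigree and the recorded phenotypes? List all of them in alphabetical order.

H/I-1 aff ·: Hh
H/I-2 un ·: hh
H/II-1 un I-1×I-2: hh
H/II-2 un ·: hh
H/II-3 un I-1×I-2: hh
H/III-1 un II-2×II-1: hh
H/III-2 un II-2×II-1: hh
⇒ H over [I-1,I-2,II-1,II-2,II-3,III-1,III-2]: 1 consistent
Q/I-1 aff ·: Qq|QQ
Q/I-2 ? ·: qq|Qq|QQ
Q/II-1 aff I-1×I-2: Qq|QQ
Q/II-2 un ·: qq
Q/II-3 aff I-1×I-2: Qq|QQ
Q/III-1 aff II-2×II-1: Qq
Q/III-2 aff II-2×II-1: Qq
⇒ Q over [I-1,I-2,II-1,II-2,II-3,III-1,III-2]: 15 consistent

I-1 ∈ {Hh QQ, Hh Qq}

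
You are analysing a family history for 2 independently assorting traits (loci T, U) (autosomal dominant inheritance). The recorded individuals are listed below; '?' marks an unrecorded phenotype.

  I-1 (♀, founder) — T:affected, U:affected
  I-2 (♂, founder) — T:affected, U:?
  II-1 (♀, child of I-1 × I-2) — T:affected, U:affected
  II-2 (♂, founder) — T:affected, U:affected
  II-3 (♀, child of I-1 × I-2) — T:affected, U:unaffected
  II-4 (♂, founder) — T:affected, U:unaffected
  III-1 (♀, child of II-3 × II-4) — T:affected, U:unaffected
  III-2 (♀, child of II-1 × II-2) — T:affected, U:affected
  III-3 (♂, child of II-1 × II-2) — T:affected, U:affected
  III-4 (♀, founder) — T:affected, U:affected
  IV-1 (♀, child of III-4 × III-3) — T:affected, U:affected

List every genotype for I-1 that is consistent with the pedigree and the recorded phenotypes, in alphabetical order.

I-1 ∈ {TT Uu, Tt Uu}

T/I-1 aff ·: Tt|TT
T/I-2 aff ·: Tt|TT
T/II-1 aff I-1×I-2: Tt|TT
T/II-2 aff ·: Tt|TT
T/II-3 aff I-1×I-2: Tt|TT
T/II-4 aff ·: Tt|TT
T/III-1 aff II-3×II-4: Tt|TT
T/III-2 aff II-1×II-2: Tt|TT
T/III-3 aff II-1×II-2: Tt|TT
T/III-4 aff ·: Tt|TT
T/IV-1 aff III-4×III-3: Tt|TT
⇒ T over [I-1,I-2,II-1,II-2,II-3,II-4,III-1,III-2,III-3,III-4,IV-1]: 996 consistent
U/I-1 aff ·: Uu
U/I-2 ? ·: uu|Uu
U/II-1 aff I-1×I-2: Uu|UU
U/II-2 aff ·: Uu|UU
U/II-3 un I-1×I-2: uu
U/II-4 un ·: uu
U/III-1 un II-3×II-4: uu
U/III-2 aff II-1×II-2: Uu|UU
U/III-3 aff II-1×II-2: Uu|UU
U/III-4 aff ·: Uu|UU
U/IV-1 aff III-4×III-3: Uu|UU
⇒ U over [I-1,I-2,II-1,II-2,II-3,II-4,III-1,III-2,III-3,III-4,IV-1]: 73 consistent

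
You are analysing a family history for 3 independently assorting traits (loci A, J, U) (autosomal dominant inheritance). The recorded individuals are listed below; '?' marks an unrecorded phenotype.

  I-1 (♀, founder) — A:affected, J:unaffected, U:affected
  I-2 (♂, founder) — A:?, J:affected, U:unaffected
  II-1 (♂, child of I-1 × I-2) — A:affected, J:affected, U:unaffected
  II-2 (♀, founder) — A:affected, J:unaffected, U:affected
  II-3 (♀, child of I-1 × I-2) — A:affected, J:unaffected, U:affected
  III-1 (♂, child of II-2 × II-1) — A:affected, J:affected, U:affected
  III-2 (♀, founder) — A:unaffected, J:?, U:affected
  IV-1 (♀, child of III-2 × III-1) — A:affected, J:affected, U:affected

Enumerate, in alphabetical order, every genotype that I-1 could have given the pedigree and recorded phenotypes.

A/I-1 aff ·: Aa|AA
A/I-2 ? ·: aa|Aa|AA
A/II-1 aff I-1×I-2: Aa|AA
A/II-2 aff ·: Aa|AA
A/II-3 aff I-1×I-2: Aa|AA
A/III-1 aff II-2×II-1: Aa|AA
A/III-2 un ·: aa
A/IV-1 aff III-2×III-1: Aa
⇒ A over [I-1,I-2,II-1,II-2,II-3,III-1,III-2,IV-1]: 53 consistent
J/I-1 un ·: jj
J/I-2 aff ·: Jj
J/II-1 aff I-1×I-2: Jj
J/II-2 un ·: jj
J/II-3 un I-1×I-2: jj
J/III-1 aff II-2×II-1: Jj
J/III-2 ? ·: jj|Jj|JJ
J/IV-1 aff III-2×III-1: Jj|JJ
⇒ J over [I-1,I-2,II-1,II-2,II-3,III-1,III-2,IV-1]: 5 consistent
U/I-1 aff ·: Uu
U/I-2 un ·: uu
U/II-1 un I-1×I-2: uu
U/II-2 aff ·: Uu|UU
U/II-3 aff I-1×I-2: Uu
U/III-1 aff II-2×II-1: Uu
U/III-2 aff ·: Uu|UU
U/IV-1 aff III-2×III-1: Uu|UU
⇒ U over [I-1,I-2,II-1,II-2,II-3,III-1,III-2,IV-1]: 8 consistent

I-1 ∈ {AA jj Uu, Aa jj Uu}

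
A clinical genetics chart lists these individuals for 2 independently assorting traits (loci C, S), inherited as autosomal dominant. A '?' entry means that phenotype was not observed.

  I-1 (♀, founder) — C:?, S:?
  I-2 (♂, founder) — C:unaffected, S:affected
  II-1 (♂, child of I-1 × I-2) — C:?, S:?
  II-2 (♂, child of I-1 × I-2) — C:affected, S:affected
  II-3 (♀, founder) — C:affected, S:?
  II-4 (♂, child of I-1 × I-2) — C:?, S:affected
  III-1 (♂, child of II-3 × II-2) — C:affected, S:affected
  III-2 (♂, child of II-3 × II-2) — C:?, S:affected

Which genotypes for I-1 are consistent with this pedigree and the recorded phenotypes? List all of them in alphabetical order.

C/I-1 ? ·: Cc|CC
C/I-2 un ·: cc
C/II-1 ? I-1×I-2: cc|Cc
C/II-2 aff I-1×I-2: Cc
C/II-3 aff ·: Cc|CC
C/II-4 ? I-1×I-2: cc|Cc
C/III-1 aff II-3×II-2: Cc|CC
C/III-2 ? II-3×II-2: cc|Cc|CC
⇒ C over [I-1,I-2,II-1,II-2,II-3,II-4,III-1,III-2]: 50 consistent
S/I-1 ? ·: ss|Ss|SS
S/I-2 aff ·: Ss|SS
S/II-1 ? I-1×I-2: ss|Ss|SS
S/II-2 aff I-1×I-2: Ss|SS
S/II-3 ? ·: ss|Ss|SS
S/II-4 aff I-1×I-2: Ss|SS
S/III-1 aff II-3×II-2: Ss|SS
S/III-2 aff II-3×II-2: Ss|SS
⇒ S over [I-1,I-2,II-1,II-2,II-3,II-4,III-1,III-2]: 243 consistent

I-1 ∈ {CC SS, CC Ss, CC ss, Cc SS, Cc Ss, Cc ss}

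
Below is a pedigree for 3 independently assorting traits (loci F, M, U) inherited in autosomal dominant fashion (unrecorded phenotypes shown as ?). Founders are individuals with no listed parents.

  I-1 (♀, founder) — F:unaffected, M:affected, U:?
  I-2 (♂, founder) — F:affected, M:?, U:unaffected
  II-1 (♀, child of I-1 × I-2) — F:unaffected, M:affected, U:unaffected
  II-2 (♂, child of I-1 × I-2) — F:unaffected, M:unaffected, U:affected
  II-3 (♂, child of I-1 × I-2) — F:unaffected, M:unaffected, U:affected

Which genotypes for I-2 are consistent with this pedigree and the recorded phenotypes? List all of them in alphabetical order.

F/I-1 un ·: ff
F/I-2 aff ·: Ff
F/II-1 un I-1×I-2: ff
F/II-2 un I-1×I-2: ff
F/II-3 un I-1×I-2: ff
⇒ F over [I-1,I-2,II-1,II-2,II-3]: 1 consistent
M/I-1 aff ·: Mm
M/I-2 ? ·: mm|Mm
M/II-1 aff I-1×I-2: Mm|MM
M/II-2 un I-1×I-2: mm
M/II-3 un I-1×I-2: mm
⇒ M over [I-1,I-2,II-1,II-2,II-3]: 3 consistent
U/I-1 ? ·: Uu
U/I-2 un ·: uu
U/II-1 un I-1×I-2: uu
U/II-2 aff I-1×I-2: Uu
U/II-3 aff I-1×I-2: Uu
⇒ U over [I-1,I-2,II-1,II-2,II-3]: 1 consistent

I-2 ∈ {Ff Mm uu, Ff mm uu}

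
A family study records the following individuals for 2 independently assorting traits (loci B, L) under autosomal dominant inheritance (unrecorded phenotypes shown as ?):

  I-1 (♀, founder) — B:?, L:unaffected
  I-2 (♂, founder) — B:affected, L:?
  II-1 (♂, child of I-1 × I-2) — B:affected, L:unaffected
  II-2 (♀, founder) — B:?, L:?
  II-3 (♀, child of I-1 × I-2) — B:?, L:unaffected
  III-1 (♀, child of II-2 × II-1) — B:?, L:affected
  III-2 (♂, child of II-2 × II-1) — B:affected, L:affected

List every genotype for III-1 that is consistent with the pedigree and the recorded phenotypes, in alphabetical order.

III-1 ∈ {BB Ll, Bb Ll, bb Ll}

B/I-1 ? ·: bb|Bb|BB
B/I-2 aff ·: Bb|BB
B/II-1 aff I-1×I-2: Bb|BB
B/II-2 ? ·: bb|Bb|BB
B/II-3 ? I-1×I-2: bb|Bb|BB
B/III-1 ? II-2×II-1: bb|Bb|BB
B/III-2 aff II-2×II-1: Bb|BB
⇒ B over [I-1,I-2,II-1,II-2,II-3,III-1,III-2]: 168 consistent
L/I-1 un ·: ll
L/I-2 ? ·: ll|Ll
L/II-1 un I-1×I-2: ll
L/II-2 ? ·: Ll|LL
L/II-3 un I-1×I-2: ll
L/III-1 aff II-2×II-1: Ll
L/III-2 aff II-2×II-1: Ll
⇒ L over [I-1,I-2,II-1,II-2,II-3,III-1,III-2]: 4 consistent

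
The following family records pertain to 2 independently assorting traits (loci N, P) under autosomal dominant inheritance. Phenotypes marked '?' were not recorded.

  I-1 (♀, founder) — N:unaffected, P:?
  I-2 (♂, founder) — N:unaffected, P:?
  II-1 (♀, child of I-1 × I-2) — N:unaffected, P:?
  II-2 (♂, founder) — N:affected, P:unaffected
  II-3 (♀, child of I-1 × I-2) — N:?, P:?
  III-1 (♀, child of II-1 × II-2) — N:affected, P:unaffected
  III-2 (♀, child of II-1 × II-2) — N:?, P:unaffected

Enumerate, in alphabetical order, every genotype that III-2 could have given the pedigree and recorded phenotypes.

N/I-1 un ·: nn
N/I-2 un ·: nn
N/II-1 un I-1×I-2: nn
N/II-2 aff ·: Nn|NN
N/II-3 ? I-1×I-2: nn
N/III-1 aff II-1×II-2: Nn
N/III-2 ? II-1×II-2: nn|Nn
⇒ N over [I-1,I-2,II-1,II-2,II-3,III-1,III-2]: 3 consistent
P/I-1 ? ·: pp|Pp|PP
P/I-2 ? ·: pp|Pp|PP
P/II-1 ? I-1×I-2: pp|Pp
P/II-2 un ·: pp
P/II-3 ? I-1×I-2: pp|Pp|PP
P/III-1 un II-1×II-2: pp
P/III-2 un II-1×II-2: pp
⇒ P over [I-1,I-2,II-1,II-2,II-3,III-1,III-2]: 21 consistent

III-2 ∈ {Nn pp, nn pp}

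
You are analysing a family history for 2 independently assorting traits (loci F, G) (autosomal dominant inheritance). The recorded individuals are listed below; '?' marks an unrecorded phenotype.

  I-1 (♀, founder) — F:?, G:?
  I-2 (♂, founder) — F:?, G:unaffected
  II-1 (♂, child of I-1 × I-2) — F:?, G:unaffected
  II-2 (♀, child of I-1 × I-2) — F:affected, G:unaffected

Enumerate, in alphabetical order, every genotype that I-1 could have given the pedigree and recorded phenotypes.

I-1 ∈ {FF Gg, FF gg, Ff Gg, Ff gg, ff Gg, ff gg}

F/I-1 ? ·: ff|Ff|FF
F/I-2 ? ·: ff|Ff|FF
F/II-1 ? I-1×I-2: ff|Ff|FF
F/II-2 aff I-1×I-2: Ff|FF
⇒ F over [I-1,I-2,II-1,II-2]: 21 consistent
G/I-1 ? ·: gg|Gg
G/I-2 un ·: gg
G/II-1 un I-1×I-2: gg
G/II-2 un I-1×I-2: gg
⇒ G over [I-1,I-2,II-1,II-2]: 2 consistent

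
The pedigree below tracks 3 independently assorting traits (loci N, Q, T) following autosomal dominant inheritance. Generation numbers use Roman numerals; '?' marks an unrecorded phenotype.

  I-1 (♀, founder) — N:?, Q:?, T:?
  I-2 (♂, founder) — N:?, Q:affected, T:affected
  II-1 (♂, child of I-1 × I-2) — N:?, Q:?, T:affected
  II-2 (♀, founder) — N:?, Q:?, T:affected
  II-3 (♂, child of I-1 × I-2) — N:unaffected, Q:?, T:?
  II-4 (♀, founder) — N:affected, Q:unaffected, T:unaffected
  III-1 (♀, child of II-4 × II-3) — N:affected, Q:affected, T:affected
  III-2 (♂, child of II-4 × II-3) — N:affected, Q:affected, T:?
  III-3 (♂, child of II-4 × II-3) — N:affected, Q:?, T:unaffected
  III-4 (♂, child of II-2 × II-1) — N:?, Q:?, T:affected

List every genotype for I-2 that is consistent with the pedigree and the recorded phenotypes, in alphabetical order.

N/I-1 ? ·: nn|Nn
N/I-2 ? ·: nn|Nn
N/II-1 ? I-1×I-2: nn|Nn|NN
N/II-2 ? ·: nn|Nn|NN
N/II-3 un I-1×I-2: nn
N/II-4 aff ·: Nn|NN
N/III-1 aff II-4×II-3: Nn
N/III-2 aff II-4×II-3: Nn
N/III-3 aff II-4×II-3: Nn
N/III-4 ? II-2×II-1: nn|Nn|NN
⇒ N over [I-1,I-2,II-1,II-2,II-3,II-4,III-1,III-2,III-3,III-4]: 82 consistent
Q/I-1 ? ·: qq|Qq|QQ
Q/I-2 aff ·: Qq|QQ
Q/II-1 ? I-1×I-2: qq|Qq|QQ
Q/II-2 ? ·: qq|Qq|QQ
Q/II-3 ? I-1×I-2: Qq|QQ
Q/II-4 un ·: qq
Q/III-1 aff II-4×II-3: Qq
Q/III-2 aff II-4×II-3: Qq
Q/III-3 ? II-4×II-3: qq|Qq
Q/III-4 ? II-2×II-1: qq|Qq|QQ
⇒ Q over [I-1,I-2,II-1,II-2,II-3,II-4,III-1,III-2,III-3,III-4]: 151 consistent
T/I-1 ? ·: tt|Tt|TT
T/I-2 aff ·: Tt|TT
T/II-1 aff I-1×I-2: Tt|TT
T/II-2 aff ·: Tt|TT
T/II-3 ? I-1×I-2: Tt
T/II-4 un ·: tt
T/III-1 aff II-4×II-3: Tt
T/III-2 ? II-4×II-3: tt|Tt
T/III-3 un II-4×II-3: tt
T/III-4 aff II-2×II-1: Tt|TT
⇒ T over [I-1,I-2,II-1,II-2,II-3,II-4,III-1,III-2,III-3,III-4]: 58 consistent

I-2 ∈ {Nn QQ TT, Nn QQ Tt, Nn Qq TT, Nn Qq Tt, nn QQ TT, nn QQ Tt, nn Qq TT, nn Qq Tt}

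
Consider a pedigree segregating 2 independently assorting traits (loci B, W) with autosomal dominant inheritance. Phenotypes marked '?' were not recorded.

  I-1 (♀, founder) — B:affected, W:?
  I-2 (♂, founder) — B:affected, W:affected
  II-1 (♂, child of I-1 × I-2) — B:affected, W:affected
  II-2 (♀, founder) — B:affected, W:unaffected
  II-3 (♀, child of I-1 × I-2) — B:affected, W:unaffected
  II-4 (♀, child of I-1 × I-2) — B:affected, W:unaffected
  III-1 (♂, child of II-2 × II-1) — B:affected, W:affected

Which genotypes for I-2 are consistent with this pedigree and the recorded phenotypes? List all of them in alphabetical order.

I-2 ∈ {BB Ww, Bb Ww}

B/I-1 aff ·: Bb|BB
B/I-2 aff ·: Bb|BB
B/II-1 aff I-1×I-2: Bb|BB
B/II-2 aff ·: Bb|BB
B/II-3 aff I-1×I-2: Bb|BB
B/II-4 aff I-1×I-2: Bb|BB
B/III-1 aff II-2×II-1: Bb|BB
⇒ B over [I-1,I-2,II-1,II-2,II-3,II-4,III-1]: 87 consistent
W/I-1 ? ·: ww|Ww
W/I-2 aff ·: Ww
W/II-1 aff I-1×I-2: Ww|WW
W/II-2 un ·: ww
W/II-3 un I-1×I-2: ww
W/II-4 un I-1×I-2: ww
W/III-1 aff II-2×II-1: Ww
⇒ W over [I-1,I-2,II-1,II-2,II-3,II-4,III-1]: 3 consistent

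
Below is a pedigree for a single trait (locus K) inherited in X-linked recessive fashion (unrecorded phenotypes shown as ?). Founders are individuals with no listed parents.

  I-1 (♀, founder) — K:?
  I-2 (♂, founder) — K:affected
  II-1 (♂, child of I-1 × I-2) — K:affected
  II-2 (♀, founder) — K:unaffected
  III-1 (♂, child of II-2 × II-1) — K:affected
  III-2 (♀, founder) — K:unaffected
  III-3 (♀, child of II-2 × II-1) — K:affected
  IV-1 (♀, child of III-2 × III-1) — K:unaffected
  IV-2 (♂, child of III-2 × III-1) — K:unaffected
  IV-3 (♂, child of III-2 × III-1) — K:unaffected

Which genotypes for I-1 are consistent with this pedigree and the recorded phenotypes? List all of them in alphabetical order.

I-1 ∈ {X^KX^k, X^kX^k}

K/I-1 ? ·: X^KX^k|X^kX^k
K/I-2 aff ·: X^kY
K/II-1 aff I-1×I-2: X^kY
K/II-2 un ·: X^KX^k
K/III-1 aff II-2×II-1: X^kY
K/III-2 un ·: X^KX^K|X^KX^k
K/III-3 aff II-2×II-1: X^kX^k
K/IV-1 un III-2×III-1: X^KX^k
K/IV-2 un III-2×III-1: X^KY
K/IV-3 un III-2×III-1: X^KY
⇒ K over [I-1,I-2,II-1,II-2,III-1,III-2,III-3,IV-1,IV-2,IV-3]: 4 consistent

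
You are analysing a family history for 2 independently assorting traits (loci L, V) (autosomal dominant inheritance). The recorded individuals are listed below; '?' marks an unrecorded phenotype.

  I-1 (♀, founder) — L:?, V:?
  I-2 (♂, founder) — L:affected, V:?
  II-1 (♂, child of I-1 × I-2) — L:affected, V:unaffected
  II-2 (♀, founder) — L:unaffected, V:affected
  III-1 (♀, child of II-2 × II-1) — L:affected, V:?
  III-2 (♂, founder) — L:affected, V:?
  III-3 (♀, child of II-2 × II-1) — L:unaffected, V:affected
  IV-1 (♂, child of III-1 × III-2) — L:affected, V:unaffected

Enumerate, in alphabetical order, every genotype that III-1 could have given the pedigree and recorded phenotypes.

L/I-1 ? ·: ll|Ll|LL
L/I-2 aff ·: Ll|LL
L/II-1 aff I-1×I-2: Ll
L/II-2 un ·: ll
L/III-1 aff II-2×II-1: Ll
L/III-2 aff ·: Ll|LL
L/III-3 un II-2×II-1: ll
L/IV-1 aff III-1×III-2: Ll|LL
⇒ L over [I-1,I-2,II-1,II-2,III-1,III-2,III-3,IV-1]: 20 consistent
V/I-1 ? ·: vv|Vv
V/I-2 ? ·: vv|Vv
V/II-1 un I-1×I-2: vv
V/II-2 aff ·: Vv|VV
V/III-1 ? II-2×II-1: vv|Vv
V/III-2 ? ·: vv|Vv
V/III-3 aff II-2×II-1: Vv
V/IV-1 un III-1×III-2: vv
⇒ V over [I-1,I-2,II-1,II-2,III-1,III-2,III-3,IV-1]: 24 consistent

III-1 ∈ {Ll Vv, Ll vv}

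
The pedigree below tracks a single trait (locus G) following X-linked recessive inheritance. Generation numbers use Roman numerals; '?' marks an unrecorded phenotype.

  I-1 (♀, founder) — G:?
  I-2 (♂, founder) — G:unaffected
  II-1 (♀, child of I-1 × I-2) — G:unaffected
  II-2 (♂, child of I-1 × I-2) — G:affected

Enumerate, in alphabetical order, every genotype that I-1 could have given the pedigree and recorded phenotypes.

I-1 ∈ {X^GX^g, X^gX^g}

G/I-1 ? ·: X^GX^g|X^gX^g
G/I-2 un ·: X^GY
G/II-1 un I-1×I-2: X^GX^G|X^GX^g
G/II-2 aff I-1×I-2: X^gY
⇒ G over [I-1,I-2,II-1,II-2]: 3 consistent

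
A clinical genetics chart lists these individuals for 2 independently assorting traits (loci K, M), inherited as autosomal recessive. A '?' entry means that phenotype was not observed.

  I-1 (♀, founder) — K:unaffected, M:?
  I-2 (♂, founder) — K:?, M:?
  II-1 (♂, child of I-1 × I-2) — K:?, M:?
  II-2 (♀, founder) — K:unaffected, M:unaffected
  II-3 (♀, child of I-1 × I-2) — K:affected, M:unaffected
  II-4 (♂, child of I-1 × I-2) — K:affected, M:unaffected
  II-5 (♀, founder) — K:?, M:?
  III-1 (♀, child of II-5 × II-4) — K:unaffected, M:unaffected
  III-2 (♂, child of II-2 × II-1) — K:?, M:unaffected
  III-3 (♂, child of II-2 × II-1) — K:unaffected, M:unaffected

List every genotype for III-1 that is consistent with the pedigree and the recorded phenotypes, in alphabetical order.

K/I-1 un ·: Kk
K/I-2 ? ·: Kk|kk
K/II-1 ? I-1×I-2: KK|Kk|kk
K/II-2 un ·: KK|Kk
K/II-3 aff I-1×I-2: kk
K/II-4 aff I-1×I-2: kk
K/II-5 ? ·: KK|Kk
K/III-1 un II-5×II-4: Kk
K/III-2 ? II-2×II-1: KK|Kk|kk
K/III-3 un II-2×II-1: KK|Kk
⇒ K over [I-1,I-2,II-1,II-2,II-3,II-4,II-5,III-1,III-2,III-3]: 62 consistent
M/I-1 ? ·: MM|Mm|mm
M/I-2 ? ·: MM|Mm|mm
M/II-1 ? I-1×I-2: MM|Mm|mm
M/II-2 un ·: MM|Mm
M/II-3 un I-1×I-2: MM|Mm
M/II-4 un I-1×I-2: MM|Mm
M/II-5 ? ·: MM|Mm|mm
M/III-1 un II-5×II-4: MM|Mm
M/III-2 un II-2×II-1: MM|Mm
M/III-3 un II-2×II-1: MM|Mm
⇒ M over [I-1,I-2,II-1,II-2,II-3,II-4,II-5,III-1,III-2,III-3]: 938 consistent

III-1 ∈ {Kk MM, Kk Mm}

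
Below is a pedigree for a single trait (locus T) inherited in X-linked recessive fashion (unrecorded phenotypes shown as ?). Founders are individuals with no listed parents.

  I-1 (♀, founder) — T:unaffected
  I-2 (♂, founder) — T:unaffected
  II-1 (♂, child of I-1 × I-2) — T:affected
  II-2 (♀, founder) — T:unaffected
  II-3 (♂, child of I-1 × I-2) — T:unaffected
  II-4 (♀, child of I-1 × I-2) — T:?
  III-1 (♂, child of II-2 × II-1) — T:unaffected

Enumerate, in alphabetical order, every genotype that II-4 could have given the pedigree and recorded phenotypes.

T/I-1 un ·: X^TX^t
T/I-2 un ·: X^TY
T/II-1 aff I-1×I-2: X^tY
T/II-2 un ·: X^TX^T|X^TX^t
T/II-3 un I-1×I-2: X^TY
T/II-4 ? I-1×I-2: X^TX^T|X^TX^t
T/III-1 un II-2×II-1: X^TY
⇒ T over [I-1,I-2,II-1,II-2,II-3,II-4,III-1]: 4 consistent

II-4 ∈ {X^TX^T, X^TX^t}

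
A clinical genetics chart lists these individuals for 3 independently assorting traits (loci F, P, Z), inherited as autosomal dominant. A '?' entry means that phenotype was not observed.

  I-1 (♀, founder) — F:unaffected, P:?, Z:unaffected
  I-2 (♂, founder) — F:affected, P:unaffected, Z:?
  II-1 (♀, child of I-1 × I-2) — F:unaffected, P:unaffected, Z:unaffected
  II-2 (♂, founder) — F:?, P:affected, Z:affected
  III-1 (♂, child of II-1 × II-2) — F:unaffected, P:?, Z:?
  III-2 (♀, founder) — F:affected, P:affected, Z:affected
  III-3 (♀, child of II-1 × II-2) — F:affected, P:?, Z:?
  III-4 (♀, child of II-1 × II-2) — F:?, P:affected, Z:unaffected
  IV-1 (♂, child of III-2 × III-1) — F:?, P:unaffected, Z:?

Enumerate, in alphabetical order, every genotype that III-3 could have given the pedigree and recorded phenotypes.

III-3 ∈ {Ff Pp Zz, Ff Pp zz, Ff pp Zz, Ff pp zz}

F/I-1 un ·: ff
F/I-2 aff ·: Ff
F/II-1 un I-1×I-2: ff
F/II-2 ? ·: Ff
F/III-1 un II-1×II-2: ff
F/III-2 aff ·: Ff|FF
F/III-3 aff II-1×II-2: Ff
F/III-4 ? II-1×II-2: ff|Ff
F/IV-1 ? III-2×III-1: ff|Ff
⇒ F over [I-1,I-2,II-1,II-2,III-1,III-2,III-3,III-4,IV-1]: 6 consistent
P/I-1 ? ·: pp|Pp
P/I-2 un ·: pp
P/II-1 un I-1×I-2: pp
P/II-2 aff ·: Pp|PP
P/III-1 ? II-1×II-2: pp|Pp
P/III-2 aff ·: Pp
P/III-3 ? II-1×II-2: pp|Pp
P/III-4 aff II-1×II-2: Pp
P/IV-1 un III-2×III-1: pp
⇒ P over [I-1,I-2,II-1,II-2,III-1,III-2,III-3,III-4,IV-1]: 10 consistent
Z/I-1 un ·: zz
Z/I-2 ? ·: zz|Zz
Z/II-1 un I-1×I-2: zz
Z/II-2 aff ·: Zz
Z/III-1 ? II-1×II-2: zz|Zz
Z/III-2 aff ·: Zz|ZZ
Z/III-3 ? II-1×II-2: zz|Zz
Z/III-4 un II-1×II-2: zz
Z/IV-1 ? III-2×III-1: zz|Zz|ZZ
⇒ Z over [I-1,I-2,II-1,II-2,III-1,III-2,III-3,III-4,IV-1]: 32 consistent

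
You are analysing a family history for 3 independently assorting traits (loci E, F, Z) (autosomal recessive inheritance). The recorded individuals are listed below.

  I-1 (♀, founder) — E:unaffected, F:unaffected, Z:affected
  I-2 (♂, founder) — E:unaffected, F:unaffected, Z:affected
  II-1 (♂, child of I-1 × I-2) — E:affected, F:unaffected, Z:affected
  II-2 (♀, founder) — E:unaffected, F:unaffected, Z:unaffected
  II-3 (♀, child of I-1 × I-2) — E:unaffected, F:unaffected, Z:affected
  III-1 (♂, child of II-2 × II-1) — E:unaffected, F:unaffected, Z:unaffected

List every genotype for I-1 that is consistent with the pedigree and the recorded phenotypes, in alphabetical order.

I-1 ∈ {Ee FF zz, Ee Ff zz}

E/I-1 un ·: Ee
E/I-2 un ·: Ee
E/II-1 aff I-1×I-2: ee
E/II-2 un ·: EE|Ee
E/II-3 un I-1×I-2: EE|Ee
E/III-1 un II-2×II-1: Ee
⇒ E over [I-1,I-2,II-1,II-2,II-3,III-1]: 4 consistent
F/I-1 un ·: FF|Ff
F/I-2 un ·: FF|Ff
F/II-1 un I-1×I-2: FF|Ff
F/II-2 un ·: FF|Ff
F/II-3 un I-1×I-2: FF|Ff
F/III-1 un II-2×II-1: FF|Ff
⇒ F over [I-1,I-2,II-1,II-2,II-3,III-1]: 45 consistent
Z/I-1 aff ·: zz
Z/I-2 aff ·: zz
Z/II-1 aff I-1×I-2: zz
Z/II-2 un ·: ZZ|Zz
Z/II-3 aff I-1×I-2: zz
Z/III-1 un II-2×II-1: Zz
⇒ Z over [I-1,I-2,II-1,II-2,II-3,III-1]: 2 consistent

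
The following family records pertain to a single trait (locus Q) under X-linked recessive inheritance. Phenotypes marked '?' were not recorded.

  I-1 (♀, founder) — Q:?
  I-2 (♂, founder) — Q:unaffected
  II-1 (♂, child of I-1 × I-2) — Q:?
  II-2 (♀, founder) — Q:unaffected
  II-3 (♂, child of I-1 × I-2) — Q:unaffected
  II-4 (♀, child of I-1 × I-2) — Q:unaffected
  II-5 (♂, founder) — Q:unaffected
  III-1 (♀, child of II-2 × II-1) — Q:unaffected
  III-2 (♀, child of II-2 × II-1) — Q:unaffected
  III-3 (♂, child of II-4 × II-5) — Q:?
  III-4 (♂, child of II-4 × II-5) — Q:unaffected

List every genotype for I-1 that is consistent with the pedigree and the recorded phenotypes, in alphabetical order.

Q/I-1 ? ·: X^QX^Q|X^QX^q
Q/I-2 un ·: X^QY
Q/II-1 ? I-1×I-2: X^QY|X^qY
Q/II-2 un ·: X^QX^Q|X^QX^q
Q/II-3 un I-1×I-2: X^QY
Q/II-4 un I-1×I-2: X^QX^Q|X^QX^q
Q/II-5 un ·: X^QY
Q/III-1 un II-2×II-1: X^QX^Q|X^QX^q
Q/III-2 un II-2×II-1: X^QX^Q|X^QX^q
Q/III-3 ? II-4×II-5: X^QY|X^qY
Q/III-4 un II-4×II-5: X^QY
⇒ Q over [I-1,I-2,II-1,II-2,II-3,II-4,II-5,III-1,III-2,III-3,III-4]: 26 consistent

I-1 ∈ {X^QX^Q, X^QX^q}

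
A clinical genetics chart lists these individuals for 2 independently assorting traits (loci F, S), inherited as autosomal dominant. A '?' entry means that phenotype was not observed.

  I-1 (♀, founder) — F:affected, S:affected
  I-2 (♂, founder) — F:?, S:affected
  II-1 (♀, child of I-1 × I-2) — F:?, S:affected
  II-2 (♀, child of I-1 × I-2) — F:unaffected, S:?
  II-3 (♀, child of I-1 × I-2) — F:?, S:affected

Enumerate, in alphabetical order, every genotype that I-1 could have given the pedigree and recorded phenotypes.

F/I-1 aff ·: Ff
F/I-2 ? ·: ff|Ff
F/II-1 ? I-1×I-2: ff|Ff|FF
F/II-2 un I-1×I-2: ff
F/II-3 ? I-1×I-2: ff|Ff|FF
⇒ F over [I-1,I-2,II-1,II-2,II-3]: 13 consistent
S/I-1 aff ·: Ss|SS
S/I-2 aff ·: Ss|SS
S/II-1 aff I-1×I-2: Ss|SS
S/II-2 ? I-1×I-2: ss|Ss|SS
S/II-3 aff I-1×I-2: Ss|SS
⇒ S over [I-1,I-2,II-1,II-2,II-3]: 29 consistent

I-1 ∈ {Ff SS, Ff Ss}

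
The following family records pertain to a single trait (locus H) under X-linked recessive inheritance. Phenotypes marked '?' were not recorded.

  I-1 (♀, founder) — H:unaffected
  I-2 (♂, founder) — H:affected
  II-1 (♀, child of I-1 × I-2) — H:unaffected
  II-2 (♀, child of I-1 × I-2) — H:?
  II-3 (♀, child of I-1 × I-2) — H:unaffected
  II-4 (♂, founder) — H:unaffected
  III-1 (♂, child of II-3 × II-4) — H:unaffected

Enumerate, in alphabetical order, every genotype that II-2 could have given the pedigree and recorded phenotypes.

H/I-1 un ·: X^HX^H|X^HX^h
H/I-2 aff ·: X^hY
H/II-1 un I-1×I-2: X^HX^h
H/II-2 ? I-1×I-2: X^HX^h|X^hX^h
H/II-3 un I-1×I-2: X^HX^h
H/II-4 un ·: X^HY
H/III-1 un II-3×II-4: X^HY
⇒ H over [I-1,I-2,II-1,II-2,II-3,II-4,III-1]: 3 consistent

II-2 ∈ {X^HX^h, X^hX^h}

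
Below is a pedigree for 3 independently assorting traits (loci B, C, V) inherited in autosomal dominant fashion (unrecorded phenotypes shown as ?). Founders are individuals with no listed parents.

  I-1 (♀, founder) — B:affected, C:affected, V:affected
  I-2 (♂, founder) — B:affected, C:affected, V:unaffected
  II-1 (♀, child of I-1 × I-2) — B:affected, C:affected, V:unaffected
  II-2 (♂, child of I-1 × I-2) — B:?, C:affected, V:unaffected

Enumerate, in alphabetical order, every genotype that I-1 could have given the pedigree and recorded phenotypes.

B/I-1 aff ·: Bb|BB
B/I-2 aff ·: Bb|BB
B/II-1 aff I-1×I-2: Bb|BB
B/II-2 ? I-1×I-2: bb|Bb|BB
⇒ B over [I-1,I-2,II-1,II-2]: 15 consistent
C/I-1 aff ·: Cc|CC
C/I-2 aff ·: Cc|CC
C/II-1 aff I-1×I-2: Cc|CC
C/II-2 aff I-1×I-2: Cc|CC
⇒ C over [I-1,I-2,II-1,II-2]: 13 consistent
V/I-1 aff ·: Vv
V/I-2 un ·: vv
V/II-1 un I-1×I-2: vv
V/II-2 un I-1×I-2: vv
⇒ V over [I-1,I-2,II-1,II-2]: 1 consistent

I-1 ∈ {BB CC Vv, BB Cc Vv, Bb CC Vv, Bb Cc Vv}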